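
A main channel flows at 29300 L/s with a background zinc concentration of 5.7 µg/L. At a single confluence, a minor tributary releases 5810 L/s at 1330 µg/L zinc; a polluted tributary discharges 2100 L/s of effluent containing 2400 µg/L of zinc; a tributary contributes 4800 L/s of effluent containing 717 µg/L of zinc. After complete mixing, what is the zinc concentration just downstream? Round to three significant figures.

390 µg/L

Mixed concentration C = ΣQC/ΣQ = (29300·5.700 + 5810·1330 + 2100·2400 + 4800·717.0) / 42010 = 16380000/42010 = 389.8 µg/L.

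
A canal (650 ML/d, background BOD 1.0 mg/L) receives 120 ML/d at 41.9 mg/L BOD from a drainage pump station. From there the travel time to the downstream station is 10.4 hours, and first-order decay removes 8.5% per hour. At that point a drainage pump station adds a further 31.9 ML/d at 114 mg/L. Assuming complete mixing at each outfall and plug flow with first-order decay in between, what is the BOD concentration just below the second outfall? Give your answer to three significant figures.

7.35 mg/L

Mass balance: C = (650.0·1.000 + 120.0·41.90) / 770.0 = 5678/770.0 = 7.374 mg/L; combined flow 770.0 ML/d.
8.5%/h lost → k = −ln(1 − 0.085) = 0.08883 h⁻¹.
First-order decay: C = 7.374·exp(−k·t) = 7.374·0.3970 = 2.927 mg/L.
At the second outfall, C = (770.0·2.927 + 31.90·114.0) / (770.0 + 31.90) = 7.346 mg/L.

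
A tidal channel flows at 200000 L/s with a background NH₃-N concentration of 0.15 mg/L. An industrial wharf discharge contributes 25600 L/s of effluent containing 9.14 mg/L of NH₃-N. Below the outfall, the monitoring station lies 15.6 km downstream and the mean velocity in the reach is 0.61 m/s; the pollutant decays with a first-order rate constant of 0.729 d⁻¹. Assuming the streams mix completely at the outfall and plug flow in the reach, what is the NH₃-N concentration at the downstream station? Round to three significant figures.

0.943 mg/L

Conservation of mass: C = (200000·0.1500 + 25600·9.140) / 225600 = 264000/225600 = 1.170 mg/L.
Travel time t = 15.6·1000 / 0.61 = 25570 s = 7.104 h.
After decay, C = 1.170 × e^(−kt) = 1.170 × 0.8059 = 0.9430 mg/L.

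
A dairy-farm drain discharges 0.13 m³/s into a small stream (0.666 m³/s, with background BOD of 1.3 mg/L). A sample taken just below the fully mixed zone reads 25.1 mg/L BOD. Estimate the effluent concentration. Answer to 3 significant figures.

Mass balance: 0.6660·1.300 + 0.1300·Cₑ = 0.7960·25.10
→ Cₑ = (0.7960·25.10 − 0.6660·1.300) / 0.1300 = 147.0 mg/L.

147 mg/L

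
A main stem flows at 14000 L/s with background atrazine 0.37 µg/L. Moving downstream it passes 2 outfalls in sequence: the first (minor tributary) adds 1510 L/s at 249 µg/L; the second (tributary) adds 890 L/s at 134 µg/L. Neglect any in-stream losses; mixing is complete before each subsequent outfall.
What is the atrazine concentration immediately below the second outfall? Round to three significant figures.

30.5 µg/L

Outfall 1: combined Q = 15510 L/s; C = (14000·0.3700 + 1510·249.0)/15510 = 24.58 µg/L.
Outfall 2: combined Q = 16400 L/s; C = (15510·24.58 + 890.0·134.0)/16400 = 30.51 µg/L.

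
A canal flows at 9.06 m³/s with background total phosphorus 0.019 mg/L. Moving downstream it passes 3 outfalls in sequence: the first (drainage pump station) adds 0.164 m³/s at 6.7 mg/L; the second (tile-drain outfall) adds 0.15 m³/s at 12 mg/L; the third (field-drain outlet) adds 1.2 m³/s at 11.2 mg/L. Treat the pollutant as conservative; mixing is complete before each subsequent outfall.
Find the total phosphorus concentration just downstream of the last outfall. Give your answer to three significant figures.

Outfall 1: combined Q = 9.224 m³/s; C = (9.060·0.01900 + 0.1640·6.700)/9.224 = 0.1378 mg/L.
Outfall 2: combined Q = 9.374 m³/s; C = (9.224·0.1378 + 0.1500·12.00)/9.374 = 0.3276 mg/L.
Outfall 3: combined Q = 10.57 m³/s; C = (9.374·0.3276 + 1.200·11.20)/10.57 = 1.561 mg/L.

1.56 mg/L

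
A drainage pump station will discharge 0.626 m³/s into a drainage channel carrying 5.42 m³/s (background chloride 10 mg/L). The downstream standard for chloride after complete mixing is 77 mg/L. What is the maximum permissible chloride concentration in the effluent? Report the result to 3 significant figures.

At the limit, (Qr·Cr + Qe·Cₑ)/(Qr + Qe) = 77:
Cₑ = (6.046·77 − 5.420·10.00) / 0.6260 = 657.1 mg/L.

657 mg/L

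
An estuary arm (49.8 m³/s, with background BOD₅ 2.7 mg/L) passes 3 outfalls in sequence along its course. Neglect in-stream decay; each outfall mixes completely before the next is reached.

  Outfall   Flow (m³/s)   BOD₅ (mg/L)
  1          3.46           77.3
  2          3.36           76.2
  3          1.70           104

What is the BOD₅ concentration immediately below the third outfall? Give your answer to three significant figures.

14.3 mg/L

Below outfall 1: Q → 53.26 m³/s, C = (49.80·2.700 + 3.460·77.30)/53.26 = 7.546 mg/L.
Below outfall 2: Q → 56.62 m³/s, C = (53.26·7.546 + 3.360·76.20)/56.62 = 11.62 mg/L.
Below outfall 3: Q → 58.32 m³/s, C = (56.62·11.62 + 1.700·104.0)/58.32 = 14.31 mg/L.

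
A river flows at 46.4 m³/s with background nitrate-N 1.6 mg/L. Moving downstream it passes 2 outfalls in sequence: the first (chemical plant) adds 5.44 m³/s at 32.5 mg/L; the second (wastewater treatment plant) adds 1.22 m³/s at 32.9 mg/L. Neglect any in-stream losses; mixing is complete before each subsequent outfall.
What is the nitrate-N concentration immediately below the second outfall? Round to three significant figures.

After outfall 1: Q = 46.40 + 5.440 = 51.84 m³/s; C = (46.40·1.600 + 5.440·32.50)/51.84 = 4.843 mg/L.
After outfall 2: Q = 51.84 + 1.220 = 53.06 m³/s; C = (51.84·4.843 + 1.220·32.90)/53.06 = 5.488 mg/L.

5.49 mg/L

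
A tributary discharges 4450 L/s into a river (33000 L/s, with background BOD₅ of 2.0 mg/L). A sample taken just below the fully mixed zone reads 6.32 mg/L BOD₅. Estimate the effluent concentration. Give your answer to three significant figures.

Mass balance: 33000·2.000 + 4450·Cₑ = 37450·6.320
→ Cₑ = (37450·6.320 − 33000·2.000) / 4450 = 38.36 mg/L.

38.4 mg/L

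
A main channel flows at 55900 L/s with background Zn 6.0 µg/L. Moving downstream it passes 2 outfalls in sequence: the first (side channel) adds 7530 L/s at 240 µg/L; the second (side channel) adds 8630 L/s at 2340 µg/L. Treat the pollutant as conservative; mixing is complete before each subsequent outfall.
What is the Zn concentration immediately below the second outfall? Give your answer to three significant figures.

Below outfall 1: Q → 63430 L/s, C = (55900·6.000 + 7530·240.0)/63430 = 33.78 µg/L.
Below outfall 2: Q → 72060 L/s, C = (63430·33.78 + 8630·2340)/72060 = 310.0 µg/L.

310 µg/L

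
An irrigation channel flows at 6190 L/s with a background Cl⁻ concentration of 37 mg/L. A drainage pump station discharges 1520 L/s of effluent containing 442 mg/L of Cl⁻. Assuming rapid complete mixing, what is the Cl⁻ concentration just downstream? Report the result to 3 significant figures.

After mixing, C = (6190·37.00 + 1520·442.0) / 7710 = 900900/7710 = 116.8 mg/L.

117 mg/L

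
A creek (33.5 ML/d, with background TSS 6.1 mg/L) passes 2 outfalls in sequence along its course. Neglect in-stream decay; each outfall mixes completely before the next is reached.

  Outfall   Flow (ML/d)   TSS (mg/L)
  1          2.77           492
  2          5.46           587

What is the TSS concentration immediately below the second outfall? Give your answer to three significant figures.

After outfall 1: Q = 33.50 + 2.770 = 36.27 ML/d; C = (33.50·6.100 + 2.770·492.0)/36.27 = 43.21 mg/L.
After outfall 2: Q = 36.27 + 5.460 = 41.73 ML/d; C = (36.27·43.21 + 5.460·587.0)/41.73 = 114.4 mg/L.

114 mg/L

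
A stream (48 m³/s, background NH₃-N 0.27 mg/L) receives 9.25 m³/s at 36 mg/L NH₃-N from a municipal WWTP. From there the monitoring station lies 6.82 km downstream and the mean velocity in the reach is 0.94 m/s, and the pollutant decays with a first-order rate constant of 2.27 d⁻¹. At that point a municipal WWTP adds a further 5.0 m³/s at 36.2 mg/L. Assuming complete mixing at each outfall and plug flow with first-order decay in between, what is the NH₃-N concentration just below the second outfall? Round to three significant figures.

7.50 mg/L

After mixing, C = (48.00·0.2700 + 9.250·36.00) / 57.25 = 346.0/57.25 = 6.043 mg/L; combined flow 57.25 m³/s.
Travel time t = 6.82·1000 / 0.94 = 7255 s = 2.015 h.
Decay over the reach: 6.043·exp(−kt) = 6.043·0.8264 = 4.994 mg/L.
At the second outfall, C = (57.25·4.994 + 5.000·36.20) / (57.25 + 5.000) = 7.501 mg/L.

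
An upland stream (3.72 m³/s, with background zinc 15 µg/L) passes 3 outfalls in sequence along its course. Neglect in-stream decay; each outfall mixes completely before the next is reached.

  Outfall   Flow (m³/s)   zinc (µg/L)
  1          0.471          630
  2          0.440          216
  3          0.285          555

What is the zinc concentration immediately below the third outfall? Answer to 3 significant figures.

123 µg/L

Outfall 1: combined Q = 4.191 m³/s; C = (3.720·15.00 + 0.4710·630.0)/4.191 = 84.12 µg/L.
Outfall 2: combined Q = 4.631 m³/s; C = (4.191·84.12 + 0.4400·216.0)/4.631 = 96.65 µg/L.
Outfall 3: combined Q = 4.916 m³/s; C = (4.631·96.65 + 0.2850·555.0)/4.916 = 123.2 µg/L.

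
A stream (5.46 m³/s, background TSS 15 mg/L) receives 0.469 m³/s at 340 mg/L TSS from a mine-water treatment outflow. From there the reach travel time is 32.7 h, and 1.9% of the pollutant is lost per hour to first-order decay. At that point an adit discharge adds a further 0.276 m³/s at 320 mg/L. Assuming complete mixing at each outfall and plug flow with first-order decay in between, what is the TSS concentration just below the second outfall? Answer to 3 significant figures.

35.0 mg/L

After mixing, C = (5.460·15.00 + 0.4690·340.0) / 5.929 = 241.4/5.929 = 40.71 mg/L; combined flow 5.929 m³/s.
1.9%/h lost → k = −ln(1 − 0.019) = 0.01918 h⁻¹.
Applying C = C₀e^(−kt): 40.71 × 0.5340 = 21.74 mg/L.
At the second outfall, C = (5.929·21.74 + 0.2760·320.0) / (5.929 + 0.2760) = 35.01 mg/L.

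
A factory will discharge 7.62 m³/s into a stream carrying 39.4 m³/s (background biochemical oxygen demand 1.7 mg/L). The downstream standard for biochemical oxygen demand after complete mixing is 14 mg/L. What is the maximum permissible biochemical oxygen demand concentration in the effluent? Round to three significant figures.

77.6 mg/L

At the limit, (Qr·Cr + Qe·Cₑ)/(Qr + Qe) = 14:
Cₑ = (47.02·14 − 39.40·1.700) / 7.620 = 77.60 mg/L.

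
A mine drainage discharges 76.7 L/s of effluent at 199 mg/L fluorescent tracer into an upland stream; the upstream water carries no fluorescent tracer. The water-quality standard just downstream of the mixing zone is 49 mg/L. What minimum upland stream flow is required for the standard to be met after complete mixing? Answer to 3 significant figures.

235 L/s

Set C_mix = 49: (Q·0 + 76.70·199.0) / (Q + 76.70) = 49
→ Q = 76.70·(199.0 − 49)/(49 − 0) = 234.8 L/s.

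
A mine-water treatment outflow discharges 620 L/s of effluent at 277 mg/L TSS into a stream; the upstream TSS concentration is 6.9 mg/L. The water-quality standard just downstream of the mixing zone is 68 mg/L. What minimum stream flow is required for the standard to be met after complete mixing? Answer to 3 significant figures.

2120 L/s

Set C_mix = 68: (Q·6.900 + 620.0·277.0) / (Q + 620.0) = 68
→ Q = 620.0·(277.0 − 68)/(68 − 6.900) = 2121 L/s.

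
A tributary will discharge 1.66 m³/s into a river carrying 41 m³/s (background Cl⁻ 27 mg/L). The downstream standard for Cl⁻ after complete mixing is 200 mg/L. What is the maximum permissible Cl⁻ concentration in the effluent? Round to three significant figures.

At the limit, (Qr·Cr + Qe·Cₑ)/(Qr + Qe) = 200:
Cₑ = (42.66·200 − 41.00·27.00) / 1.660 = 4473 mg/L.

4470 mg/L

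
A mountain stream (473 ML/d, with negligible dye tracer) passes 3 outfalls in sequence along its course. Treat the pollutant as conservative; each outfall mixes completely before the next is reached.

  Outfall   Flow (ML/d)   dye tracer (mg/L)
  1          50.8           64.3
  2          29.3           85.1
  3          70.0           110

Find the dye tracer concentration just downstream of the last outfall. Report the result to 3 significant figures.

21.6 mg/L

After outfall 1: Q = 473.0 + 50.80 = 523.8 ML/d; C = (473.0·0 + 50.80·64.30)/523.8 = 6.236 mg/L.
After outfall 2: Q = 523.8 + 29.30 = 553.1 ML/d; C = (523.8·6.236 + 29.30·85.10)/553.1 = 10.41 mg/L.
After outfall 3: Q = 553.1 + 70.00 = 623.1 ML/d; C = (553.1·10.41 + 70.00·110.0)/623.1 = 21.60 mg/L.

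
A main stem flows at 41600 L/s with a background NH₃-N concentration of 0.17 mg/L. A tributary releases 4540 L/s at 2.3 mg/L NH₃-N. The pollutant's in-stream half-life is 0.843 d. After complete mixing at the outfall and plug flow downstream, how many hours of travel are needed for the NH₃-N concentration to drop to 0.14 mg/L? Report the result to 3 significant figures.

Mixed concentration C = ΣQC/ΣQ = (41600·0.1700 + 4540·2.300) / 46140 = 17510/46140 = 0.3796 mg/L.
Half-life 0.843 d → k = ln 2 / 0.843 = 0.8222 d⁻¹.
0.3796·exp(−k·t) = 0.14 → t = ln(0.3796/0.14)/k = 104800 s = 29.11 h.

29.1 h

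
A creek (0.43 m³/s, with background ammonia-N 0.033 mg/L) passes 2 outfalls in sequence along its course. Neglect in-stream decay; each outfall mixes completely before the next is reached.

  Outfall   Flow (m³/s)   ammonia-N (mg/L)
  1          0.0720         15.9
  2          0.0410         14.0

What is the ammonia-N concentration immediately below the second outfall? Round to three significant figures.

3.19 mg/L

Outfall 1: combined Q = 0.5020 m³/s; C = (0.4300·0.03300 + 0.07200·15.90)/0.5020 = 2.309 mg/L.
Outfall 2: combined Q = 0.5430 m³/s; C = (0.5020·2.309 + 0.04100·14.00)/0.5430 = 3.192 mg/L.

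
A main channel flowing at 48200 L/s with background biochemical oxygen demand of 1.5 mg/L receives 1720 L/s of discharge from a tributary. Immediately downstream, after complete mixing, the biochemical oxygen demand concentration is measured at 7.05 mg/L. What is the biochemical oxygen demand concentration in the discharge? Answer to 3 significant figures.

163 mg/L

Mass balance: 48200·1.500 + 1720·Cₑ = 49920·7.050
→ Cₑ = (49920·7.050 − 48200·1.500) / 1720 = 162.6 mg/L.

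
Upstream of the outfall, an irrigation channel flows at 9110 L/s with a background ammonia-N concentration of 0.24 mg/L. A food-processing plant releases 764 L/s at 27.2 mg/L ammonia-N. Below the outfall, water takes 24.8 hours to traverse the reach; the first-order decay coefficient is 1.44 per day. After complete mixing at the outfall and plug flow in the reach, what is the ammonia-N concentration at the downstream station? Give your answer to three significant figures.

Flow-weighted average: C = (9110·0.2400 + 764.0·27.20) / 9874 = 22970/9874 = 2.326 mg/L.
Applying C = C₀e^(−kt): 2.326 × 0.2258 = 0.5253 mg/L.

0.525 mg/L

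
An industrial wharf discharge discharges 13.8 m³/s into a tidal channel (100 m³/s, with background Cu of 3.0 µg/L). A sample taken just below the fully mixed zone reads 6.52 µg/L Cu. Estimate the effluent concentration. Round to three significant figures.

32.0 µg/L

Mass balance: 100.0·3.000 + 13.80·Cₑ = 113.8·6.520
→ Cₑ = (113.8·6.520 − 100.0·3.000) / 13.80 = 32.03 µg/L.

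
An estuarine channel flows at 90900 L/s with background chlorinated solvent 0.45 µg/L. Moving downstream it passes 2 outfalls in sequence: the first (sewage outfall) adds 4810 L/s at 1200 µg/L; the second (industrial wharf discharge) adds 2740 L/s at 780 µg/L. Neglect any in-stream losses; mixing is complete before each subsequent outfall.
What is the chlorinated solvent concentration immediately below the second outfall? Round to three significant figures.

80.8 µg/L

Outfall 1: combined Q = 95710 L/s; C = (90900·0.4500 + 4810·1200)/95710 = 60.73 µg/L.
Outfall 2: combined Q = 98450 L/s; C = (95710·60.73 + 2740·780.0)/98450 = 80.75 µg/L.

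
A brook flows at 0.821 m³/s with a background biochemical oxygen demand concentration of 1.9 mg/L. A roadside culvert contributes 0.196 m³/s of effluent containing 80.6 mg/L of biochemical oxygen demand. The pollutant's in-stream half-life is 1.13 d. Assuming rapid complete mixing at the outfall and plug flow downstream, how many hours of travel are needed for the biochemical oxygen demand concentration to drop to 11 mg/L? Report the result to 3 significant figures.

Conservation of mass: C = (0.8210·1.900 + 0.1960·80.60) / 1.017 = 17.36/1.017 = 17.07 mg/L.
Half-life 1.13 d → k = ln 2 / 1.13 = 0.6134 d⁻¹.
17.07·exp(−k·t) = 11 → t = ln(17.07/11)/k = 61870 s = 17.19 h.

17.2 h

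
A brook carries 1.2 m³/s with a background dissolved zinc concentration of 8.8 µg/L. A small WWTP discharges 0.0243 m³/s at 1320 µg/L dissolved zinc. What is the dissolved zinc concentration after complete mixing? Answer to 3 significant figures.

Flow-weighted average: C = (1.200·8.800 + 0.02430·1320) / 1.224 = 42.64/1.224 = 34.82 µg/L.

34.8 µg/L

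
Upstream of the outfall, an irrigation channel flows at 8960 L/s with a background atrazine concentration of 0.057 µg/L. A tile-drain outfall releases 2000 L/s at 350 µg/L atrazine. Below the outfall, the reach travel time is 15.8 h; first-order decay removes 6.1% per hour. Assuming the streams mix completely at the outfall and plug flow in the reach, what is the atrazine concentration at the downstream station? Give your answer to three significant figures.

23.6 µg/L

Mixed concentration C = ΣQC/ΣQ = (8960·0.05700 + 2000·350.0) / 10960 = 700500/10960 = 63.92 µg/L.
6.1%/h lost → k = −ln(1 − 0.061) = 0.06294 h⁻¹.
Decay over the reach: 63.92·exp(−kt) = 63.92·0.3699 = 23.64 µg/L.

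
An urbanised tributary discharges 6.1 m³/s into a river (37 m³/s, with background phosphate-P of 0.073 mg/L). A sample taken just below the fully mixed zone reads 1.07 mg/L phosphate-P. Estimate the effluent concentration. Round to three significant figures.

Mass balance: 37.00·0.07300 + 6.100·Cₑ = 43.10·1.070
→ Cₑ = (43.10·1.070 − 37.00·0.07300) / 6.100 = 7.117 mg/L.

7.12 mg/L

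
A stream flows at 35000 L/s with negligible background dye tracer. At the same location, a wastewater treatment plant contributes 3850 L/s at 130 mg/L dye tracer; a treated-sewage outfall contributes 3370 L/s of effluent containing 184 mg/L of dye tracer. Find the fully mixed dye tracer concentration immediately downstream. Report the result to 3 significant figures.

After mixing, C = (35000·0 + 3850·130.0 + 3370·184.0) / 42220 = 1121000/42220 = 26.54 mg/L.

26.5 mg/L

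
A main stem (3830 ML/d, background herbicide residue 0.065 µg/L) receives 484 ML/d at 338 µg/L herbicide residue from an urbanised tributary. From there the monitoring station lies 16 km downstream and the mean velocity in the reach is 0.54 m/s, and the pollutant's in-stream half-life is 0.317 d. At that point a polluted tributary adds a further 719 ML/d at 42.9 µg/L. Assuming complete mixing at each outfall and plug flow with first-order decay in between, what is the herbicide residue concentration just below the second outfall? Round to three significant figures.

Conservation of mass: C = (3830·0.06500 + 484.0·338.0) / 4314 = 163800/4314 = 37.98 µg/L; combined flow 4314 ML/d.
Travel time t = 16·1000 / 0.54 = 29630 s = 8.230 h.
Half-life 0.317 d → k = ln 2 / 0.317 = 2.187 d⁻¹.
Applying C = C₀e^(−kt): 37.98 × 0.4724 = 17.94 µg/L.
At the second outfall, C = (4314·17.94 + 719.0·42.90) / (4314 + 719.0) = 21.51 µg/L.

21.5 µg/L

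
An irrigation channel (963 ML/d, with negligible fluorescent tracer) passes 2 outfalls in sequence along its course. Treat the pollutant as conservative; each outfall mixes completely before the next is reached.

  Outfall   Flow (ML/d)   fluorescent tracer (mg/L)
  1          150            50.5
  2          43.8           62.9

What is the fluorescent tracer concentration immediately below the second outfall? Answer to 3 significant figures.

After outfall 1: Q = 963.0 + 150.0 = 1113 ML/d; C = (963.0·0 + 150.0·50.50)/1113 = 6.806 mg/L.
After outfall 2: Q = 1113 + 43.80 = 1157 ML/d; C = (1113·6.806 + 43.80·62.90)/1157 = 8.930 mg/L.

8.93 mg/L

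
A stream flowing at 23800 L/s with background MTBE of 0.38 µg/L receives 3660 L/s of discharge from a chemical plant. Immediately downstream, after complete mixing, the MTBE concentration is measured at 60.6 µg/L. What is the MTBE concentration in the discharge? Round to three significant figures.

452 µg/L

Mass balance: 23800·0.3800 + 3660·Cₑ = 27460·60.60
→ Cₑ = (27460·60.60 − 23800·0.3800) / 3660 = 452.2 µg/L.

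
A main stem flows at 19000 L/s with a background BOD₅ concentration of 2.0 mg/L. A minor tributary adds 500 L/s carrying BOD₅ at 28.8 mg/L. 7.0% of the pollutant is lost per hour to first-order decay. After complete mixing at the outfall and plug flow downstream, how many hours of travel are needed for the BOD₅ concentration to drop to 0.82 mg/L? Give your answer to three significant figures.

16.4 h

Mixed concentration C = ΣQC/ΣQ = (19000·2.000 + 500.0·28.80) / 19500 = 52400/19500 = 2.687 mg/L.
7.0%/h lost → k = −ln(1 − 0.07) = 0.07257 h⁻¹.
2.687·exp(−k·t) = 0.82 → t = ln(2.687/0.82)/k = 58880 s = 16.36 h.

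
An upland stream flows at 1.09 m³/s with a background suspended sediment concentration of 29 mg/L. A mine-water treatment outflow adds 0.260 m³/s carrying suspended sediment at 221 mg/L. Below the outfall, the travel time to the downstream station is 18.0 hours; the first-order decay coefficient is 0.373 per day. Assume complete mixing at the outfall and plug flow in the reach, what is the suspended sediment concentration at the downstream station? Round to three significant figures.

Flow-weighted average: C = (1.090·29.00 + 0.2600·221.0) / 1.350 = 89.07/1.350 = 65.98 mg/L.
First-order decay: C = 65.98·exp(−k·t) = 65.98·0.7560 = 49.88 mg/L.

49.9 mg/L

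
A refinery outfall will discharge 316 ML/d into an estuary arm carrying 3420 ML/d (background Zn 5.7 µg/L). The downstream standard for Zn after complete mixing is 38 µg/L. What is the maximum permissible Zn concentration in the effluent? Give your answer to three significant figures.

At the limit, (Qr·Cr + Qe·Cₑ)/(Qr + Qe) = 38:
Cₑ = (3736·38 − 3420·5.700) / 316.0 = 387.6 µg/L.

388 µg/L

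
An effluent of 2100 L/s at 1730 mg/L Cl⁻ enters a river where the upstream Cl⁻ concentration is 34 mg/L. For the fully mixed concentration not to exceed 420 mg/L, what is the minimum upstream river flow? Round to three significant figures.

Set C_mix = 420: (Q·34.00 + 2100·1730) / (Q + 2100) = 420
→ Q = 2100·(1730 − 420)/(420 − 34.00) = 7127 L/s.

7130 L/s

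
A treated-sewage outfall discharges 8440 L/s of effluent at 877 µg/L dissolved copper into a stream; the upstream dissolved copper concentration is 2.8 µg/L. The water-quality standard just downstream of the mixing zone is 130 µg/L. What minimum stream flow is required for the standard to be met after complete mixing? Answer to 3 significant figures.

Set C_mix = 130: (Q·2.800 + 8440·877.0) / (Q + 8440) = 130
→ Q = 8440·(877.0 − 130)/(130 − 2.800) = 49570 L/s.

49600 L/s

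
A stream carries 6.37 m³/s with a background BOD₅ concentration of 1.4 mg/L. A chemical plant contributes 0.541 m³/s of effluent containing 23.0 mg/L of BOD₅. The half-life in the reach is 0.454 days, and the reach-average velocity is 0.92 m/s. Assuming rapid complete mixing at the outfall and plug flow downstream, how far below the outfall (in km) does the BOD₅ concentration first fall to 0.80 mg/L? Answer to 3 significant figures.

70.4 km

Mass balance: C = (6.370·1.400 + 0.5410·23.00) / 6.911 = 21.36/6.911 = 3.091 mg/L.
Half-life 0.454 d → k = ln 2 / 0.454 = 1.527 d⁻¹.
Set 3.091·exp(−k·t) = 0.80 → t = ln(3.091/0.80)/k = 76490 s = 21.25 h.
Distance = v·t = 0.92·76490 = 70370 m = 70.37 km.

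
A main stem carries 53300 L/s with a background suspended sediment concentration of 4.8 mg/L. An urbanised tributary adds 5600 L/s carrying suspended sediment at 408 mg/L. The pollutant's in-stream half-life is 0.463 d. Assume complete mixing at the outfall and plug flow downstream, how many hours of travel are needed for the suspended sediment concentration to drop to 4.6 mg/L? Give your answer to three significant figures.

Mass balance: C = (53300·4.800 + 5600·408.0) / 58900 = 2541000/58900 = 43.13 mg/L.
Half-life 0.463 d → k = ln 2 / 0.463 = 1.497 d⁻¹.
43.13·exp(−k·t) = 4.6 → t = ln(43.13/4.6)/k = 129200 s = 35.88 h.

35.9 h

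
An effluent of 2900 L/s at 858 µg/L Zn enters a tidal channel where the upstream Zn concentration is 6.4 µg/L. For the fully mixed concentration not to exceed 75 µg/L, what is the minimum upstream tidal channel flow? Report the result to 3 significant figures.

33100 L/s

Set C_mix = 75: (Q·6.400 + 2900·858.0) / (Q + 2900) = 75
→ Q = 2900·(858.0 − 75)/(75 − 6.400) = 33100 L/s.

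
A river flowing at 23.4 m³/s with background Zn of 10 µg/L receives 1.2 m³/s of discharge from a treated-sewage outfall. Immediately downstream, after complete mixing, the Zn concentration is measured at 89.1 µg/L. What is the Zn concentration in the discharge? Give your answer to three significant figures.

Mass balance: 23.40·10.00 + 1.200·Cₑ = 24.60·89.10
→ Cₑ = (24.60·89.10 − 23.40·10.00) / 1.200 = 1632 µg/L.

1630 µg/L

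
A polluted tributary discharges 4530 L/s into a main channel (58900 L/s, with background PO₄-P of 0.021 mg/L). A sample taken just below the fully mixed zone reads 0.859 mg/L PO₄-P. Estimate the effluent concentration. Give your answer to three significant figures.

Mass balance: 58900·0.02100 + 4530·Cₑ = 63430·0.8590
→ Cₑ = (63430·0.8590 − 58900·0.02100) / 4530 = 11.75 mg/L.

11.8 mg/L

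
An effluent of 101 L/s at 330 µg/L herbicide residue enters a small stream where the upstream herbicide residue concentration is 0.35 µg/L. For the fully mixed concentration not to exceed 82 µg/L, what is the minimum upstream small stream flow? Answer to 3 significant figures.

Set C_mix = 82: (Q·0.3500 + 101.0·330.0) / (Q + 101.0) = 82
→ Q = 101.0·(330.0 − 82)/(82 − 0.3500) = 306.8 L/s.

307 L/s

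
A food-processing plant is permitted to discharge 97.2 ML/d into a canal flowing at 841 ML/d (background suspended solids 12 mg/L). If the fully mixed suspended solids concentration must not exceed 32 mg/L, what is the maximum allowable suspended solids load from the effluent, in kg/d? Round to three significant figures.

19900 kg/d

Mass balance at the limit: 841.0·12.00 + 97.20·Cₑ = 938.2·32 → Cₑ = 205.0 mg/L.
97.20 ML/d = 1.125 m³/s. Load = 1.125 m³/s × 205.0 g/m³ × 86 400 s/d = 19930 kg/d.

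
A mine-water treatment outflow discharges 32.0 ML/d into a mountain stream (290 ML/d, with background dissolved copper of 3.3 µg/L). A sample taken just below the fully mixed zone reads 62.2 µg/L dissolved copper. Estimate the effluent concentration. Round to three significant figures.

Mass balance: 290.0·3.300 + 32.00·Cₑ = 322.0·62.20
→ Cₑ = (322.0·62.20 − 290.0·3.300) / 32.00 = 596.0 µg/L.

596 µg/L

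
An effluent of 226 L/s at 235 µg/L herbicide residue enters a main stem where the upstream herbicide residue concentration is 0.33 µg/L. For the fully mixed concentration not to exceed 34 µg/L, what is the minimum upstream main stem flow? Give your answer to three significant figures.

Set C_mix = 34: (Q·0.3300 + 226.0·235.0) / (Q + 226.0) = 34
→ Q = 226.0·(235.0 − 34)/(34 − 0.3300) = 1349 L/s.

1350 L/s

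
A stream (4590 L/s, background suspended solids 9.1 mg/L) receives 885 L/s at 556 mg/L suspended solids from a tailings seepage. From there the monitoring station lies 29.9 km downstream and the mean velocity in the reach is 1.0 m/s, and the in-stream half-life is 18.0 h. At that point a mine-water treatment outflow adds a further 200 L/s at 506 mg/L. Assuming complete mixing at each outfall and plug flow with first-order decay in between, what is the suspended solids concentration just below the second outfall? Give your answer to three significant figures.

86.2 mg/L

Mass balance: C = (4590·9.100 + 885.0·556.0) / 5475 = 533800/5475 = 97.50 mg/L; combined flow 5475 L/s.
Travel time t = 29.9·1000 / 1.0 = 29900 s = 8.306 h.
Half-life 18.0 h → k = ln 2 / 18.0 = 0.03851 h⁻¹ = 0.9242 d⁻¹.
First-order decay: C = 97.50·exp(−k·t) = 97.50·0.7263 = 70.81 mg/L.
Second outfall: C = (5475·70.81 + 200.0·506.0)/5675 = 86.15 mg/L.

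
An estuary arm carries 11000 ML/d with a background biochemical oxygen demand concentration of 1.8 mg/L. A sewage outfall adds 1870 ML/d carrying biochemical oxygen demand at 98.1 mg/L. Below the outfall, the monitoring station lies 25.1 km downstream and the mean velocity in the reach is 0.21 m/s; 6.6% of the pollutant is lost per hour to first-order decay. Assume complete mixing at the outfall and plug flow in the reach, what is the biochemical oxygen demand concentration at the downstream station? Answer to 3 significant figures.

1.64 mg/L

Flow-weighted average: C = (11000·1.800 + 1870·98.10) / 12870 = 203200/12870 = 15.79 mg/L.
Travel time t = 25.1·1000 / 0.21 = 119500 s = 33.20 h.
6.6%/h lost → k = −ln(1 − 0.066) = 0.06828 h⁻¹.
Decay over the reach: 15.79·exp(−kt) = 15.79·0.1036 = 1.637 mg/L.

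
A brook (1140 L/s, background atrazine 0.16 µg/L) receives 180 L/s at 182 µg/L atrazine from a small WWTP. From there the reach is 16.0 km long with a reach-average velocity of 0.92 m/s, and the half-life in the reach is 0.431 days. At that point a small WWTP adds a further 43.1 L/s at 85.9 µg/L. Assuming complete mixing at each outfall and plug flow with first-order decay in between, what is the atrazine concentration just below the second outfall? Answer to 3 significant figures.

20.2 µg/L

After mixing, C = (1140·0.1600 + 180.0·182.0) / 1320 = 32940/1320 = 24.96 µg/L; combined flow 1320 L/s.
Travel time t = 16.0·1000 / 0.92 = 17390 s = 4.831 h.
Half-life 0.431 d → k = ln 2 / 0.431 = 1.608 d⁻¹.
Applying C = C₀e^(−kt): 24.96 × 0.7235 = 18.05 µg/L.
At the second outfall, C = (1320·18.05 + 43.10·85.90) / (1320 + 43.10) = 20.20 µg/L.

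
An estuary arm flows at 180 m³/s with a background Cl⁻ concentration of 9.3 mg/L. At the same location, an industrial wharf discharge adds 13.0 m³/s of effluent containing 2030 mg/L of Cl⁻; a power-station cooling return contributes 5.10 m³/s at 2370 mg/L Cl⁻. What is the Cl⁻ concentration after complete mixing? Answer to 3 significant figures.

203 mg/L

Conservation of mass: C = (180.0·9.300 + 13.00·2030 + 5.100·2370) / 198.1 = 40150/198.1 = 202.7 mg/L.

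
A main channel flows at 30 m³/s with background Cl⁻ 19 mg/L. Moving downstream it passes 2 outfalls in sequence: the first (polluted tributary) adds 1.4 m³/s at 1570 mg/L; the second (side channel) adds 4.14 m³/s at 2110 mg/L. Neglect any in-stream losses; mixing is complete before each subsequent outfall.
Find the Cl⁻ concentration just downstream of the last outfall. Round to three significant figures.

Below outfall 1: Q → 31.40 m³/s, C = (30.00·19.00 + 1.400·1570)/31.40 = 88.15 mg/L.
Below outfall 2: Q → 35.54 m³/s, C = (31.40·88.15 + 4.140·2110)/35.54 = 323.7 mg/L.

324 mg/L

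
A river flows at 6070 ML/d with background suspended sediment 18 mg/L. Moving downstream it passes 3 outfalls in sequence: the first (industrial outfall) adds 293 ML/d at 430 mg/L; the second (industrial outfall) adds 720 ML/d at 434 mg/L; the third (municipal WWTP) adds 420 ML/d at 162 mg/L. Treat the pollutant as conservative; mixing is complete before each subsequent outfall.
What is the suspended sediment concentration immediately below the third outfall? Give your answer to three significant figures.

82.1 mg/L

Below outfall 1: Q → 6363 ML/d, C = (6070·18.00 + 293.0·430.0)/6363 = 36.97 mg/L.
Below outfall 2: Q → 7083 ML/d, C = (6363·36.97 + 720.0·434.0)/7083 = 77.33 mg/L.
Below outfall 3: Q → 7503 ML/d, C = (7083·77.33 + 420.0·162.0)/7503 = 82.07 mg/L.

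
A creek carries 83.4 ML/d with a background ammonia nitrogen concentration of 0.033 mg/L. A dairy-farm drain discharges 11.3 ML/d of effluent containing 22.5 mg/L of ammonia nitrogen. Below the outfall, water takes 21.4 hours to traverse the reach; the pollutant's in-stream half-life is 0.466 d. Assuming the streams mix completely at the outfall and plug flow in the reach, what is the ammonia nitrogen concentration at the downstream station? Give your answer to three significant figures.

0.720 mg/L

Mass balance: C = (83.40·0.03300 + 11.30·22.50) / 94.70 = 257.0/94.70 = 2.714 mg/L.
Half-life 0.466 d → k = ln 2 / 0.466 = 1.487 d⁻¹.
Decay over the reach: 2.714·exp(−kt) = 2.714·0.2655 = 0.7204 mg/L.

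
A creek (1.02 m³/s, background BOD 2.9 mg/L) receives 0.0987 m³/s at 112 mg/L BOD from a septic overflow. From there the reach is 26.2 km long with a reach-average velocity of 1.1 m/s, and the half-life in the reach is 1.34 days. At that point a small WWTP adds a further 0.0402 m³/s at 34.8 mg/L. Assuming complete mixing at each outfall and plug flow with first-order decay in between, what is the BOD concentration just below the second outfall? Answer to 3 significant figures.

Flow-weighted average: C = (1.020·2.900 + 0.09870·112.0) / 1.119 = 14.01/1.119 = 12.53 mg/L; combined flow 1.119 m³/s.
Travel time t = 26.2·1000 / 1.1 = 23820 s = 6.616 h.
Half-life 1.34 d → k = ln 2 / 1.34 = 0.5173 d⁻¹.
Applying C = C₀e^(−kt): 12.53 × 0.8671 = 10.86 mg/L.
Second outfall: C = (1.119·10.86 + 0.04020·34.80)/1.159 = 11.69 mg/L.

11.7 mg/L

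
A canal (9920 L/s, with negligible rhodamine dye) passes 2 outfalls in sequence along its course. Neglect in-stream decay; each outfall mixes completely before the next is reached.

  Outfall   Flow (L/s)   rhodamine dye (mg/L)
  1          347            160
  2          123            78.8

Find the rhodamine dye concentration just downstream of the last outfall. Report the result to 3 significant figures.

6.28 mg/L

Outfall 1: combined Q = 10270 L/s; C = (9920·0 + 347.0·160.0)/10270 = 5.408 mg/L.
Outfall 2: combined Q = 10390 L/s; C = (10270·5.408 + 123.0·78.80)/10390 = 6.276 mg/L.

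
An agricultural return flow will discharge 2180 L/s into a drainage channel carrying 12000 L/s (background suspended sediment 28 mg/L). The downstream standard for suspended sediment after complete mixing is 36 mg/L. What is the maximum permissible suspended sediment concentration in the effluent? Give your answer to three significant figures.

80.0 mg/L

At the limit, (Qr·Cr + Qe·Cₑ)/(Qr + Qe) = 36:
Cₑ = (14180·36 − 12000·28.00) / 2180 = 80.04 mg/L.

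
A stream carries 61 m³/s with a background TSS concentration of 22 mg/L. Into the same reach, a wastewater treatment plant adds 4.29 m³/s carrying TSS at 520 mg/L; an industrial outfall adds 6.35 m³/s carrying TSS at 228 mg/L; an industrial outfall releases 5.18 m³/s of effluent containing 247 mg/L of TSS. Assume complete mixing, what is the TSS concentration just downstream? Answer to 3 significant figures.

82.0 mg/L

Conservation of mass: C = (61.00·22.00 + 4.290·520.0 + 6.350·228.0 + 5.180·247.0) / 76.82 = 6300/76.82 = 82.01 mg/L.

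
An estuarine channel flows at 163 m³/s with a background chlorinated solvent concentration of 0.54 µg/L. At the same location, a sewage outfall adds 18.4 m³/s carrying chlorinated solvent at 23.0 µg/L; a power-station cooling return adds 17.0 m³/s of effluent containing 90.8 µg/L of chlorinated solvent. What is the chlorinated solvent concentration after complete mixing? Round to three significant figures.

10.4 µg/L

After mixing, C = (163.0·0.5400 + 18.40·23.00 + 17.00·90.80) / 198.4 = 2055/198.4 = 10.36 µg/L.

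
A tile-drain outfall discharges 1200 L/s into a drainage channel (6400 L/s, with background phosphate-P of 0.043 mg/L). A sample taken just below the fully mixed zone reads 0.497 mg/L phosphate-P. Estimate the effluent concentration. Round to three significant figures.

2.92 mg/L

Mass balance: 6400·0.04300 + 1200·Cₑ = 7600·0.4970
→ Cₑ = (7600·0.4970 − 6400·0.04300) / 1200 = 2.918 mg/L.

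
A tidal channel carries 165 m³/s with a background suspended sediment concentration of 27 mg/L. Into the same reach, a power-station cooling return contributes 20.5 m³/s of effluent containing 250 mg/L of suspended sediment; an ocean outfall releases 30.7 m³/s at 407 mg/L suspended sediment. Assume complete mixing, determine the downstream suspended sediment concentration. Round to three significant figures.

102 mg/L

After mixing, C = (165.0·27.00 + 20.50·250.0 + 30.70·407.0) / 216.2 = 22070/216.2 = 102.1 mg/L.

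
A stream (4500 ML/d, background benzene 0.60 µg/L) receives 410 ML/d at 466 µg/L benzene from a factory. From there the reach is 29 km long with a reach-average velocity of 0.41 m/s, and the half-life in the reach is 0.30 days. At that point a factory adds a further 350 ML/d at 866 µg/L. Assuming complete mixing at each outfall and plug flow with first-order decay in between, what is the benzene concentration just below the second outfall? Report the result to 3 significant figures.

63.2 µg/L

Flow-weighted average: C = (4500·0.6000 + 410.0·466.0) / 4910 = 193800/4910 = 39.46 µg/L; combined flow 4910 ML/d.
Travel time t = 29·1000 / 0.41 = 70730 s = 19.65 h.
Half-life 0.30 d → k = ln 2 / 0.30 = 2.310 d⁻¹.
First-order decay: C = 39.46·exp(−k·t) = 39.46·0.1508 = 5.953 µg/L.
Second outfall: C = (4910·5.953 + 350.0·866.0)/5260 = 63.18 µg/L.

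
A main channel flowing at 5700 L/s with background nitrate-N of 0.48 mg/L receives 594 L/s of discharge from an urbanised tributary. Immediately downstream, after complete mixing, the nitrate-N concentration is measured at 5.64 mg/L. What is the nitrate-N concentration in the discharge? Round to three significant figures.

55.2 mg/L

Mass balance: 5700·0.4800 + 594.0·Cₑ = 6294·5.640
→ Cₑ = (6294·5.640 − 5700·0.4800) / 594.0 = 55.16 mg/L.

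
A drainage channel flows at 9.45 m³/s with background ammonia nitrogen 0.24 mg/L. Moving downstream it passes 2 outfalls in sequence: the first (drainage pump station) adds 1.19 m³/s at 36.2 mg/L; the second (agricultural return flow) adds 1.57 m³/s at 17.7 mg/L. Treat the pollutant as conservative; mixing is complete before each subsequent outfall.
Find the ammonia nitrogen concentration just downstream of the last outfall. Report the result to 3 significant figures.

After outfall 1: Q = 9.450 + 1.190 = 10.64 m³/s; C = (9.450·0.2400 + 1.190·36.20)/10.64 = 4.262 mg/L.
After outfall 2: Q = 10.64 + 1.570 = 12.21 m³/s; C = (10.64·4.262 + 1.570·17.70)/12.21 = 5.990 mg/L.

5.99 mg/L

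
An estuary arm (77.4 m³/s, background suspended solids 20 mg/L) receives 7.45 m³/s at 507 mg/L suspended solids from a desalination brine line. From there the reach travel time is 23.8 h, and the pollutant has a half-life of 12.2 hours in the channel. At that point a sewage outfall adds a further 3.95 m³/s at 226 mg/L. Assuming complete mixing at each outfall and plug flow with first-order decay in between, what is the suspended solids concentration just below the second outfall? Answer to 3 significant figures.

Mixed concentration C = ΣQC/ΣQ = (77.40·20.00 + 7.450·507.0) / 84.85 = 5325/84.85 = 62.76 mg/L; combined flow 84.85 m³/s.
Half-life 12.2 h → k = ln 2 / 12.2 = 0.05682 h⁻¹ = 1.364 d⁻¹.
After decay, C = 62.76 × e^(−kt) = 62.76 × 0.2587 = 16.23 mg/L.
Second outfall: C = (84.85·16.23 + 3.950·226.0)/88.80 = 25.56 mg/L.

25.6 mg/L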